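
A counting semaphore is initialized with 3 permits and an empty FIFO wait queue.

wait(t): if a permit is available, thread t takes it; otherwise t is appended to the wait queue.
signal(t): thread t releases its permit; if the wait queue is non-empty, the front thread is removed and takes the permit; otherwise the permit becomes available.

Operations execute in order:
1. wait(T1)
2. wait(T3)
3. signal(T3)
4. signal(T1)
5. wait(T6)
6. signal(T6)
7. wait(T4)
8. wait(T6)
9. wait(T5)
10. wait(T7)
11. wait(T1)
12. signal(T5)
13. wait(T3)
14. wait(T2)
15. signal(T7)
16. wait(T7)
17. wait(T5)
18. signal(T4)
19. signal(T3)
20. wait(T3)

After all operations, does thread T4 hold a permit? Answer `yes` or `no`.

Answer: no

Derivation:
Step 1: wait(T1) -> count=2 queue=[] holders={T1}
Step 2: wait(T3) -> count=1 queue=[] holders={T1,T3}
Step 3: signal(T3) -> count=2 queue=[] holders={T1}
Step 4: signal(T1) -> count=3 queue=[] holders={none}
Step 5: wait(T6) -> count=2 queue=[] holders={T6}
Step 6: signal(T6) -> count=3 queue=[] holders={none}
Step 7: wait(T4) -> count=2 queue=[] holders={T4}
Step 8: wait(T6) -> count=1 queue=[] holders={T4,T6}
Step 9: wait(T5) -> count=0 queue=[] holders={T4,T5,T6}
Step 10: wait(T7) -> count=0 queue=[T7] holders={T4,T5,T6}
Step 11: wait(T1) -> count=0 queue=[T7,T1] holders={T4,T5,T6}
Step 12: signal(T5) -> count=0 queue=[T1] holders={T4,T6,T7}
Step 13: wait(T3) -> count=0 queue=[T1,T3] holders={T4,T6,T7}
Step 14: wait(T2) -> count=0 queue=[T1,T3,T2] holders={T4,T6,T7}
Step 15: signal(T7) -> count=0 queue=[T3,T2] holders={T1,T4,T6}
Step 16: wait(T7) -> count=0 queue=[T3,T2,T7] holders={T1,T4,T6}
Step 17: wait(T5) -> count=0 queue=[T3,T2,T7,T5] holders={T1,T4,T6}
Step 18: signal(T4) -> count=0 queue=[T2,T7,T5] holders={T1,T3,T6}
Step 19: signal(T3) -> count=0 queue=[T7,T5] holders={T1,T2,T6}
Step 20: wait(T3) -> count=0 queue=[T7,T5,T3] holders={T1,T2,T6}
Final holders: {T1,T2,T6} -> T4 not in holders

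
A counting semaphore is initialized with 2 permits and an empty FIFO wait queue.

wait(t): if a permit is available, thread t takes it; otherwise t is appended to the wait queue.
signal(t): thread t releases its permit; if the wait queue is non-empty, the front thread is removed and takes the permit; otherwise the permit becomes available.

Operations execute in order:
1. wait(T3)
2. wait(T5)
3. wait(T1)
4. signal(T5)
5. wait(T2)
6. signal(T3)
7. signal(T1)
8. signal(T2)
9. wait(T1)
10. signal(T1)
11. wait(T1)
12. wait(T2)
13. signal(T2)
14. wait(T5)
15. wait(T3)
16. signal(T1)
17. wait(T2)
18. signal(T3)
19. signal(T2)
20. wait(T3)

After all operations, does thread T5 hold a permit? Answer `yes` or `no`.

Answer: yes

Derivation:
Step 1: wait(T3) -> count=1 queue=[] holders={T3}
Step 2: wait(T5) -> count=0 queue=[] holders={T3,T5}
Step 3: wait(T1) -> count=0 queue=[T1] holders={T3,T5}
Step 4: signal(T5) -> count=0 queue=[] holders={T1,T3}
Step 5: wait(T2) -> count=0 queue=[T2] holders={T1,T3}
Step 6: signal(T3) -> count=0 queue=[] holders={T1,T2}
Step 7: signal(T1) -> count=1 queue=[] holders={T2}
Step 8: signal(T2) -> count=2 queue=[] holders={none}
Step 9: wait(T1) -> count=1 queue=[] holders={T1}
Step 10: signal(T1) -> count=2 queue=[] holders={none}
Step 11: wait(T1) -> count=1 queue=[] holders={T1}
Step 12: wait(T2) -> count=0 queue=[] holders={T1,T2}
Step 13: signal(T2) -> count=1 queue=[] holders={T1}
Step 14: wait(T5) -> count=0 queue=[] holders={T1,T5}
Step 15: wait(T3) -> count=0 queue=[T3] holders={T1,T5}
Step 16: signal(T1) -> count=0 queue=[] holders={T3,T5}
Step 17: wait(T2) -> count=0 queue=[T2] holders={T3,T5}
Step 18: signal(T3) -> count=0 queue=[] holders={T2,T5}
Step 19: signal(T2) -> count=1 queue=[] holders={T5}
Step 20: wait(T3) -> count=0 queue=[] holders={T3,T5}
Final holders: {T3,T5} -> T5 in holders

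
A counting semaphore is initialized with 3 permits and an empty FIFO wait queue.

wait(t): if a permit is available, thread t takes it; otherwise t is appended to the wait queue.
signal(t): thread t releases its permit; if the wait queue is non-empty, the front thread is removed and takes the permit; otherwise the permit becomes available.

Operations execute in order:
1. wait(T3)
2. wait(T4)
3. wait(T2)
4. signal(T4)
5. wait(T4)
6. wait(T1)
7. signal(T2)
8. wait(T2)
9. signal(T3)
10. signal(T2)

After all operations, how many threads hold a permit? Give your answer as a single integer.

Answer: 2

Derivation:
Step 1: wait(T3) -> count=2 queue=[] holders={T3}
Step 2: wait(T4) -> count=1 queue=[] holders={T3,T4}
Step 3: wait(T2) -> count=0 queue=[] holders={T2,T3,T4}
Step 4: signal(T4) -> count=1 queue=[] holders={T2,T3}
Step 5: wait(T4) -> count=0 queue=[] holders={T2,T3,T4}
Step 6: wait(T1) -> count=0 queue=[T1] holders={T2,T3,T4}
Step 7: signal(T2) -> count=0 queue=[] holders={T1,T3,T4}
Step 8: wait(T2) -> count=0 queue=[T2] holders={T1,T3,T4}
Step 9: signal(T3) -> count=0 queue=[] holders={T1,T2,T4}
Step 10: signal(T2) -> count=1 queue=[] holders={T1,T4}
Final holders: {T1,T4} -> 2 thread(s)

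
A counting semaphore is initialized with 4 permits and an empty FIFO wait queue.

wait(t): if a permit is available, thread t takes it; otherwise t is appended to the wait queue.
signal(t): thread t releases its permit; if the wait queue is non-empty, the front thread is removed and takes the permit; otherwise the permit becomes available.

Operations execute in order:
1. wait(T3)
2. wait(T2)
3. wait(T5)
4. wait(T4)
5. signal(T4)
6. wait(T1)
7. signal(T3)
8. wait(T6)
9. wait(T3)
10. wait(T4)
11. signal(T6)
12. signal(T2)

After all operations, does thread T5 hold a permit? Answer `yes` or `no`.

Answer: yes

Derivation:
Step 1: wait(T3) -> count=3 queue=[] holders={T3}
Step 2: wait(T2) -> count=2 queue=[] holders={T2,T3}
Step 3: wait(T5) -> count=1 queue=[] holders={T2,T3,T5}
Step 4: wait(T4) -> count=0 queue=[] holders={T2,T3,T4,T5}
Step 5: signal(T4) -> count=1 queue=[] holders={T2,T3,T5}
Step 6: wait(T1) -> count=0 queue=[] holders={T1,T2,T3,T5}
Step 7: signal(T3) -> count=1 queue=[] holders={T1,T2,T5}
Step 8: wait(T6) -> count=0 queue=[] holders={T1,T2,T5,T6}
Step 9: wait(T3) -> count=0 queue=[T3] holders={T1,T2,T5,T6}
Step 10: wait(T4) -> count=0 queue=[T3,T4] holders={T1,T2,T5,T6}
Step 11: signal(T6) -> count=0 queue=[T4] holders={T1,T2,T3,T5}
Step 12: signal(T2) -> count=0 queue=[] holders={T1,T3,T4,T5}
Final holders: {T1,T3,T4,T5} -> T5 in holders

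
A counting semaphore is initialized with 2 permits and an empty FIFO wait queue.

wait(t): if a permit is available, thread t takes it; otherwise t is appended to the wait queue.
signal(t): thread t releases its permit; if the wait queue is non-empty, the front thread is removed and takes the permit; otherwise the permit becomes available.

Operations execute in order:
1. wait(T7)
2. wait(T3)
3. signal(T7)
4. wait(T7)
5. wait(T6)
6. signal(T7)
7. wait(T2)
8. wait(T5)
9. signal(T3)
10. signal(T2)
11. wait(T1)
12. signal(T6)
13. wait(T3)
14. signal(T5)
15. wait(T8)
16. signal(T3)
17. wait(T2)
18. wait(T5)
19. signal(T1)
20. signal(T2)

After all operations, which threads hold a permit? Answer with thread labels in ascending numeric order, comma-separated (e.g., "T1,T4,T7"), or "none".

Step 1: wait(T7) -> count=1 queue=[] holders={T7}
Step 2: wait(T3) -> count=0 queue=[] holders={T3,T7}
Step 3: signal(T7) -> count=1 queue=[] holders={T3}
Step 4: wait(T7) -> count=0 queue=[] holders={T3,T7}
Step 5: wait(T6) -> count=0 queue=[T6] holders={T3,T7}
Step 6: signal(T7) -> count=0 queue=[] holders={T3,T6}
Step 7: wait(T2) -> count=0 queue=[T2] holders={T3,T6}
Step 8: wait(T5) -> count=0 queue=[T2,T5] holders={T3,T6}
Step 9: signal(T3) -> count=0 queue=[T5] holders={T2,T6}
Step 10: signal(T2) -> count=0 queue=[] holders={T5,T6}
Step 11: wait(T1) -> count=0 queue=[T1] holders={T5,T6}
Step 12: signal(T6) -> count=0 queue=[] holders={T1,T5}
Step 13: wait(T3) -> count=0 queue=[T3] holders={T1,T5}
Step 14: signal(T5) -> count=0 queue=[] holders={T1,T3}
Step 15: wait(T8) -> count=0 queue=[T8] holders={T1,T3}
Step 16: signal(T3) -> count=0 queue=[] holders={T1,T8}
Step 17: wait(T2) -> count=0 queue=[T2] holders={T1,T8}
Step 18: wait(T5) -> count=0 queue=[T2,T5] holders={T1,T8}
Step 19: signal(T1) -> count=0 queue=[T5] holders={T2,T8}
Step 20: signal(T2) -> count=0 queue=[] holders={T5,T8}
Final holders: T5,T8

Answer: T5,T8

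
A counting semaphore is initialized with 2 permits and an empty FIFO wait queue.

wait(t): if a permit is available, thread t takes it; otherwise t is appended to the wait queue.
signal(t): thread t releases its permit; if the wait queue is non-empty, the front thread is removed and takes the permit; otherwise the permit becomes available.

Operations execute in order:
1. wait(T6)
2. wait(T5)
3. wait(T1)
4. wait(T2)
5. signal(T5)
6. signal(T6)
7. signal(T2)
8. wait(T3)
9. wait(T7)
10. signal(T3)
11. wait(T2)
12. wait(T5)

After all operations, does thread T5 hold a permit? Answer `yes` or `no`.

Answer: no

Derivation:
Step 1: wait(T6) -> count=1 queue=[] holders={T6}
Step 2: wait(T5) -> count=0 queue=[] holders={T5,T6}
Step 3: wait(T1) -> count=0 queue=[T1] holders={T5,T6}
Step 4: wait(T2) -> count=0 queue=[T1,T2] holders={T5,T6}
Step 5: signal(T5) -> count=0 queue=[T2] holders={T1,T6}
Step 6: signal(T6) -> count=0 queue=[] holders={T1,T2}
Step 7: signal(T2) -> count=1 queue=[] holders={T1}
Step 8: wait(T3) -> count=0 queue=[] holders={T1,T3}
Step 9: wait(T7) -> count=0 queue=[T7] holders={T1,T3}
Step 10: signal(T3) -> count=0 queue=[] holders={T1,T7}
Step 11: wait(T2) -> count=0 queue=[T2] holders={T1,T7}
Step 12: wait(T5) -> count=0 queue=[T2,T5] holders={T1,T7}
Final holders: {T1,T7} -> T5 not in holders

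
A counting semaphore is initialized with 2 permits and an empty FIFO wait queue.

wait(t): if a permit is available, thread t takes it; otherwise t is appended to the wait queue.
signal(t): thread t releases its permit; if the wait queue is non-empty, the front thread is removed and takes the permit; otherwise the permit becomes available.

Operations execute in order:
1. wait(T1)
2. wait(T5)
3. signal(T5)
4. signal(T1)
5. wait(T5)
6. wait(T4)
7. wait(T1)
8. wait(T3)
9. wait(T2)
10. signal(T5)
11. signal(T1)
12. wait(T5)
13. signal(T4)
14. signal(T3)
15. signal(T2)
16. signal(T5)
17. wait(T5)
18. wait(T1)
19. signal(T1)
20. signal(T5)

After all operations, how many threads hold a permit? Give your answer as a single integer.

Answer: 0

Derivation:
Step 1: wait(T1) -> count=1 queue=[] holders={T1}
Step 2: wait(T5) -> count=0 queue=[] holders={T1,T5}
Step 3: signal(T5) -> count=1 queue=[] holders={T1}
Step 4: signal(T1) -> count=2 queue=[] holders={none}
Step 5: wait(T5) -> count=1 queue=[] holders={T5}
Step 6: wait(T4) -> count=0 queue=[] holders={T4,T5}
Step 7: wait(T1) -> count=0 queue=[T1] holders={T4,T5}
Step 8: wait(T3) -> count=0 queue=[T1,T3] holders={T4,T5}
Step 9: wait(T2) -> count=0 queue=[T1,T3,T2] holders={T4,T5}
Step 10: signal(T5) -> count=0 queue=[T3,T2] holders={T1,T4}
Step 11: signal(T1) -> count=0 queue=[T2] holders={T3,T4}
Step 12: wait(T5) -> count=0 queue=[T2,T5] holders={T3,T4}
Step 13: signal(T4) -> count=0 queue=[T5] holders={T2,T3}
Step 14: signal(T3) -> count=0 queue=[] holders={T2,T5}
Step 15: signal(T2) -> count=1 queue=[] holders={T5}
Step 16: signal(T5) -> count=2 queue=[] holders={none}
Step 17: wait(T5) -> count=1 queue=[] holders={T5}
Step 18: wait(T1) -> count=0 queue=[] holders={T1,T5}
Step 19: signal(T1) -> count=1 queue=[] holders={T5}
Step 20: signal(T5) -> count=2 queue=[] holders={none}
Final holders: {none} -> 0 thread(s)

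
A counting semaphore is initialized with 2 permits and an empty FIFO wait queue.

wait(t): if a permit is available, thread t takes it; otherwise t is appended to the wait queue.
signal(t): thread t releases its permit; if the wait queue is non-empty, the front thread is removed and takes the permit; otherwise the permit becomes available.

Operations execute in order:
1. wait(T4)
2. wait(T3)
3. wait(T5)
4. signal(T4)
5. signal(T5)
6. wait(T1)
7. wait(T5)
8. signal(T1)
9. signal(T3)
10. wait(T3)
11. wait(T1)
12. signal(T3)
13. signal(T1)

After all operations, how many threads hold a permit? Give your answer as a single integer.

Answer: 1

Derivation:
Step 1: wait(T4) -> count=1 queue=[] holders={T4}
Step 2: wait(T3) -> count=0 queue=[] holders={T3,T4}
Step 3: wait(T5) -> count=0 queue=[T5] holders={T3,T4}
Step 4: signal(T4) -> count=0 queue=[] holders={T3,T5}
Step 5: signal(T5) -> count=1 queue=[] holders={T3}
Step 6: wait(T1) -> count=0 queue=[] holders={T1,T3}
Step 7: wait(T5) -> count=0 queue=[T5] holders={T1,T3}
Step 8: signal(T1) -> count=0 queue=[] holders={T3,T5}
Step 9: signal(T3) -> count=1 queue=[] holders={T5}
Step 10: wait(T3) -> count=0 queue=[] holders={T3,T5}
Step 11: wait(T1) -> count=0 queue=[T1] holders={T3,T5}
Step 12: signal(T3) -> count=0 queue=[] holders={T1,T5}
Step 13: signal(T1) -> count=1 queue=[] holders={T5}
Final holders: {T5} -> 1 thread(s)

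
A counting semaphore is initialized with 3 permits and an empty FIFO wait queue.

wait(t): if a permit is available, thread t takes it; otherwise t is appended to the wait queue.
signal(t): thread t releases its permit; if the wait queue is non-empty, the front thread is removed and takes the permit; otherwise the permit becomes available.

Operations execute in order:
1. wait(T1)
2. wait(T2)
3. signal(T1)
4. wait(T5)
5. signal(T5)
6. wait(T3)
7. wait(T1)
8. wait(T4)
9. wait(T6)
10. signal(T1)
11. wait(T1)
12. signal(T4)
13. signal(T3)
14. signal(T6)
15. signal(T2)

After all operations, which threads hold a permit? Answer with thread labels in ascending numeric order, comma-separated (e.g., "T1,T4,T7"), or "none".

Answer: T1

Derivation:
Step 1: wait(T1) -> count=2 queue=[] holders={T1}
Step 2: wait(T2) -> count=1 queue=[] holders={T1,T2}
Step 3: signal(T1) -> count=2 queue=[] holders={T2}
Step 4: wait(T5) -> count=1 queue=[] holders={T2,T5}
Step 5: signal(T5) -> count=2 queue=[] holders={T2}
Step 6: wait(T3) -> count=1 queue=[] holders={T2,T3}
Step 7: wait(T1) -> count=0 queue=[] holders={T1,T2,T3}
Step 8: wait(T4) -> count=0 queue=[T4] holders={T1,T2,T3}
Step 9: wait(T6) -> count=0 queue=[T4,T6] holders={T1,T2,T3}
Step 10: signal(T1) -> count=0 queue=[T6] holders={T2,T3,T4}
Step 11: wait(T1) -> count=0 queue=[T6,T1] holders={T2,T3,T4}
Step 12: signal(T4) -> count=0 queue=[T1] holders={T2,T3,T6}
Step 13: signal(T3) -> count=0 queue=[] holders={T1,T2,T6}
Step 14: signal(T6) -> count=1 queue=[] holders={T1,T2}
Step 15: signal(T2) -> count=2 queue=[] holders={T1}
Final holders: T1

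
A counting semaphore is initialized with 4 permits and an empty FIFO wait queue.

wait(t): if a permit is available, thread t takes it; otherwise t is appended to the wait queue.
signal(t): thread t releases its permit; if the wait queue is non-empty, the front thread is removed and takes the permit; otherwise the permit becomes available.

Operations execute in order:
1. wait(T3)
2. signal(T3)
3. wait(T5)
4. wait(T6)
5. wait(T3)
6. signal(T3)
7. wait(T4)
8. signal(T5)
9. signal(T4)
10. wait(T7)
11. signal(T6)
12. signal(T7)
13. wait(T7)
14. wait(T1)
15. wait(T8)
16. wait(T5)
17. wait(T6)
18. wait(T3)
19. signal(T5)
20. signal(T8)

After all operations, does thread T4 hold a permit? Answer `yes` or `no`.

Answer: no

Derivation:
Step 1: wait(T3) -> count=3 queue=[] holders={T3}
Step 2: signal(T3) -> count=4 queue=[] holders={none}
Step 3: wait(T5) -> count=3 queue=[] holders={T5}
Step 4: wait(T6) -> count=2 queue=[] holders={T5,T6}
Step 5: wait(T3) -> count=1 queue=[] holders={T3,T5,T6}
Step 6: signal(T3) -> count=2 queue=[] holders={T5,T6}
Step 7: wait(T4) -> count=1 queue=[] holders={T4,T5,T6}
Step 8: signal(T5) -> count=2 queue=[] holders={T4,T6}
Step 9: signal(T4) -> count=3 queue=[] holders={T6}
Step 10: wait(T7) -> count=2 queue=[] holders={T6,T7}
Step 11: signal(T6) -> count=3 queue=[] holders={T7}
Step 12: signal(T7) -> count=4 queue=[] holders={none}
Step 13: wait(T7) -> count=3 queue=[] holders={T7}
Step 14: wait(T1) -> count=2 queue=[] holders={T1,T7}
Step 15: wait(T8) -> count=1 queue=[] holders={T1,T7,T8}
Step 16: wait(T5) -> count=0 queue=[] holders={T1,T5,T7,T8}
Step 17: wait(T6) -> count=0 queue=[T6] holders={T1,T5,T7,T8}
Step 18: wait(T3) -> count=0 queue=[T6,T3] holders={T1,T5,T7,T8}
Step 19: signal(T5) -> count=0 queue=[T3] holders={T1,T6,T7,T8}
Step 20: signal(T8) -> count=0 queue=[] holders={T1,T3,T6,T7}
Final holders: {T1,T3,T6,T7} -> T4 not in holders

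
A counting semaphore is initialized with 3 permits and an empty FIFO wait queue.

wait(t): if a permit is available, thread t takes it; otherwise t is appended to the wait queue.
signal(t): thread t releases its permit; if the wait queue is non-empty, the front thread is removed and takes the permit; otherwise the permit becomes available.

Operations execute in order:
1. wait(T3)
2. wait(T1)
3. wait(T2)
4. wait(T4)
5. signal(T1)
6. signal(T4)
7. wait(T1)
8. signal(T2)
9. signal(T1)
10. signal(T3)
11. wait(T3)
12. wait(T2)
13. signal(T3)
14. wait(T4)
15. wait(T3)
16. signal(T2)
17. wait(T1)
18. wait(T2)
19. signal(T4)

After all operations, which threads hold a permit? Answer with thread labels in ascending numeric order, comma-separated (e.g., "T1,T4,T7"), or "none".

Answer: T1,T2,T3

Derivation:
Step 1: wait(T3) -> count=2 queue=[] holders={T3}
Step 2: wait(T1) -> count=1 queue=[] holders={T1,T3}
Step 3: wait(T2) -> count=0 queue=[] holders={T1,T2,T3}
Step 4: wait(T4) -> count=0 queue=[T4] holders={T1,T2,T3}
Step 5: signal(T1) -> count=0 queue=[] holders={T2,T3,T4}
Step 6: signal(T4) -> count=1 queue=[] holders={T2,T3}
Step 7: wait(T1) -> count=0 queue=[] holders={T1,T2,T3}
Step 8: signal(T2) -> count=1 queue=[] holders={T1,T3}
Step 9: signal(T1) -> count=2 queue=[] holders={T3}
Step 10: signal(T3) -> count=3 queue=[] holders={none}
Step 11: wait(T3) -> count=2 queue=[] holders={T3}
Step 12: wait(T2) -> count=1 queue=[] holders={T2,T3}
Step 13: signal(T3) -> count=2 queue=[] holders={T2}
Step 14: wait(T4) -> count=1 queue=[] holders={T2,T4}
Step 15: wait(T3) -> count=0 queue=[] holders={T2,T3,T4}
Step 16: signal(T2) -> count=1 queue=[] holders={T3,T4}
Step 17: wait(T1) -> count=0 queue=[] holders={T1,T3,T4}
Step 18: wait(T2) -> count=0 queue=[T2] holders={T1,T3,T4}
Step 19: signal(T4) -> count=0 queue=[] holders={T1,T2,T3}
Final holders: T1,T2,T3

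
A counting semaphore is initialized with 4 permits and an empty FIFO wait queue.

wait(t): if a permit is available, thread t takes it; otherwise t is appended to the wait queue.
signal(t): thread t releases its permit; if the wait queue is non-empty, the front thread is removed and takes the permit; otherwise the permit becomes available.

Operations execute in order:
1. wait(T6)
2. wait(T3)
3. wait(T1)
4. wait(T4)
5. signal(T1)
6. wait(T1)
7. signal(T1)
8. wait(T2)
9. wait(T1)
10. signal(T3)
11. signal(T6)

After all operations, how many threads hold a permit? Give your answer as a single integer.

Answer: 3

Derivation:
Step 1: wait(T6) -> count=3 queue=[] holders={T6}
Step 2: wait(T3) -> count=2 queue=[] holders={T3,T6}
Step 3: wait(T1) -> count=1 queue=[] holders={T1,T3,T6}
Step 4: wait(T4) -> count=0 queue=[] holders={T1,T3,T4,T6}
Step 5: signal(T1) -> count=1 queue=[] holders={T3,T4,T6}
Step 6: wait(T1) -> count=0 queue=[] holders={T1,T3,T4,T6}
Step 7: signal(T1) -> count=1 queue=[] holders={T3,T4,T6}
Step 8: wait(T2) -> count=0 queue=[] holders={T2,T3,T4,T6}
Step 9: wait(T1) -> count=0 queue=[T1] holders={T2,T3,T4,T6}
Step 10: signal(T3) -> count=0 queue=[] holders={T1,T2,T4,T6}
Step 11: signal(T6) -> count=1 queue=[] holders={T1,T2,T4}
Final holders: {T1,T2,T4} -> 3 thread(s)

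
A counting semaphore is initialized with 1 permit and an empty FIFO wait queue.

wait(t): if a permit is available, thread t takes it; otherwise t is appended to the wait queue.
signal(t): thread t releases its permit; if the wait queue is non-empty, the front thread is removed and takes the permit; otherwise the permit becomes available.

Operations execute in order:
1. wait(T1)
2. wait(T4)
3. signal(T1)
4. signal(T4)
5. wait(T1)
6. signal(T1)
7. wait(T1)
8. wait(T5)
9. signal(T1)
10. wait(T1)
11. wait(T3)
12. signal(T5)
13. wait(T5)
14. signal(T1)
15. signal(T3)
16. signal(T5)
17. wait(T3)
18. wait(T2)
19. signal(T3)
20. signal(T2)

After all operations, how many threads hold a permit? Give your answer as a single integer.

Answer: 0

Derivation:
Step 1: wait(T1) -> count=0 queue=[] holders={T1}
Step 2: wait(T4) -> count=0 queue=[T4] holders={T1}
Step 3: signal(T1) -> count=0 queue=[] holders={T4}
Step 4: signal(T4) -> count=1 queue=[] holders={none}
Step 5: wait(T1) -> count=0 queue=[] holders={T1}
Step 6: signal(T1) -> count=1 queue=[] holders={none}
Step 7: wait(T1) -> count=0 queue=[] holders={T1}
Step 8: wait(T5) -> count=0 queue=[T5] holders={T1}
Step 9: signal(T1) -> count=0 queue=[] holders={T5}
Step 10: wait(T1) -> count=0 queue=[T1] holders={T5}
Step 11: wait(T3) -> count=0 queue=[T1,T3] holders={T5}
Step 12: signal(T5) -> count=0 queue=[T3] holders={T1}
Step 13: wait(T5) -> count=0 queue=[T3,T5] holders={T1}
Step 14: signal(T1) -> count=0 queue=[T5] holders={T3}
Step 15: signal(T3) -> count=0 queue=[] holders={T5}
Step 16: signal(T5) -> count=1 queue=[] holders={none}
Step 17: wait(T3) -> count=0 queue=[] holders={T3}
Step 18: wait(T2) -> count=0 queue=[T2] holders={T3}
Step 19: signal(T3) -> count=0 queue=[] holders={T2}
Step 20: signal(T2) -> count=1 queue=[] holders={none}
Final holders: {none} -> 0 thread(s)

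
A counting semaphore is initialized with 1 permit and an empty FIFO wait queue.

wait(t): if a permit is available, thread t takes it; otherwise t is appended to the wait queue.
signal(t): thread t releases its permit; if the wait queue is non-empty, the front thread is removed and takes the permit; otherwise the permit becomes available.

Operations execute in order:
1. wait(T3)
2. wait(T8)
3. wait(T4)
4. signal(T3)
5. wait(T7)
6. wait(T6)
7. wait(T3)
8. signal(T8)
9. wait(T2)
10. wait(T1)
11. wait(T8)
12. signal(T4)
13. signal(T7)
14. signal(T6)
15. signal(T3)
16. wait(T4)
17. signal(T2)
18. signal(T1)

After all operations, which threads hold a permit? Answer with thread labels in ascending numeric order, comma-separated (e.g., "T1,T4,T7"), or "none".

Answer: T8

Derivation:
Step 1: wait(T3) -> count=0 queue=[] holders={T3}
Step 2: wait(T8) -> count=0 queue=[T8] holders={T3}
Step 3: wait(T4) -> count=0 queue=[T8,T4] holders={T3}
Step 4: signal(T3) -> count=0 queue=[T4] holders={T8}
Step 5: wait(T7) -> count=0 queue=[T4,T7] holders={T8}
Step 6: wait(T6) -> count=0 queue=[T4,T7,T6] holders={T8}
Step 7: wait(T3) -> count=0 queue=[T4,T7,T6,T3] holders={T8}
Step 8: signal(T8) -> count=0 queue=[T7,T6,T3] holders={T4}
Step 9: wait(T2) -> count=0 queue=[T7,T6,T3,T2] holders={T4}
Step 10: wait(T1) -> count=0 queue=[T7,T6,T3,T2,T1] holders={T4}
Step 11: wait(T8) -> count=0 queue=[T7,T6,T3,T2,T1,T8] holders={T4}
Step 12: signal(T4) -> count=0 queue=[T6,T3,T2,T1,T8] holders={T7}
Step 13: signal(T7) -> count=0 queue=[T3,T2,T1,T8] holders={T6}
Step 14: signal(T6) -> count=0 queue=[T2,T1,T8] holders={T3}
Step 15: signal(T3) -> count=0 queue=[T1,T8] holders={T2}
Step 16: wait(T4) -> count=0 queue=[T1,T8,T4] holders={T2}
Step 17: signal(T2) -> count=0 queue=[T8,T4] holders={T1}
Step 18: signal(T1) -> count=0 queue=[T4] holders={T8}
Final holders: T8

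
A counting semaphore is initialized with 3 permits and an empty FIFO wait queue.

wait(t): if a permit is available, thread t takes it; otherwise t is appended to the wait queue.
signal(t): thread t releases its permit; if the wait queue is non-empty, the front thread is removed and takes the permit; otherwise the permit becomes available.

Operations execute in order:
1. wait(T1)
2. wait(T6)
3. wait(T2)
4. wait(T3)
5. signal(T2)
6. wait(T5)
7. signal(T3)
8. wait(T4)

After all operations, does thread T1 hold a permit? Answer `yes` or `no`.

Step 1: wait(T1) -> count=2 queue=[] holders={T1}
Step 2: wait(T6) -> count=1 queue=[] holders={T1,T6}
Step 3: wait(T2) -> count=0 queue=[] holders={T1,T2,T6}
Step 4: wait(T3) -> count=0 queue=[T3] holders={T1,T2,T6}
Step 5: signal(T2) -> count=0 queue=[] holders={T1,T3,T6}
Step 6: wait(T5) -> count=0 queue=[T5] holders={T1,T3,T6}
Step 7: signal(T3) -> count=0 queue=[] holders={T1,T5,T6}
Step 8: wait(T4) -> count=0 queue=[T4] holders={T1,T5,T6}
Final holders: {T1,T5,T6} -> T1 in holders

Answer: yes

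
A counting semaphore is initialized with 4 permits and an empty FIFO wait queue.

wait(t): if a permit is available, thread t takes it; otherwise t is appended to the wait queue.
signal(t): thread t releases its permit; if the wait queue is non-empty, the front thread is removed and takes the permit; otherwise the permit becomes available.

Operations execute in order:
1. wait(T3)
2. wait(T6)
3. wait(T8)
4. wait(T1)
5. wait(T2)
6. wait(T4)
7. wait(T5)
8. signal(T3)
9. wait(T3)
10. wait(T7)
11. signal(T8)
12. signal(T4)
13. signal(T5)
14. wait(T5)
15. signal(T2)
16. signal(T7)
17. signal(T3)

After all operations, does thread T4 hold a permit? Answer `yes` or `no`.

Step 1: wait(T3) -> count=3 queue=[] holders={T3}
Step 2: wait(T6) -> count=2 queue=[] holders={T3,T6}
Step 3: wait(T8) -> count=1 queue=[] holders={T3,T6,T8}
Step 4: wait(T1) -> count=0 queue=[] holders={T1,T3,T6,T8}
Step 5: wait(T2) -> count=0 queue=[T2] holders={T1,T3,T6,T8}
Step 6: wait(T4) -> count=0 queue=[T2,T4] holders={T1,T3,T6,T8}
Step 7: wait(T5) -> count=0 queue=[T2,T4,T5] holders={T1,T3,T6,T8}
Step 8: signal(T3) -> count=0 queue=[T4,T5] holders={T1,T2,T6,T8}
Step 9: wait(T3) -> count=0 queue=[T4,T5,T3] holders={T1,T2,T6,T8}
Step 10: wait(T7) -> count=0 queue=[T4,T5,T3,T7] holders={T1,T2,T6,T8}
Step 11: signal(T8) -> count=0 queue=[T5,T3,T7] holders={T1,T2,T4,T6}
Step 12: signal(T4) -> count=0 queue=[T3,T7] holders={T1,T2,T5,T6}
Step 13: signal(T5) -> count=0 queue=[T7] holders={T1,T2,T3,T6}
Step 14: wait(T5) -> count=0 queue=[T7,T5] holders={T1,T2,T3,T6}
Step 15: signal(T2) -> count=0 queue=[T5] holders={T1,T3,T6,T7}
Step 16: signal(T7) -> count=0 queue=[] holders={T1,T3,T5,T6}
Step 17: signal(T3) -> count=1 queue=[] holders={T1,T5,T6}
Final holders: {T1,T5,T6} -> T4 not in holders

Answer: no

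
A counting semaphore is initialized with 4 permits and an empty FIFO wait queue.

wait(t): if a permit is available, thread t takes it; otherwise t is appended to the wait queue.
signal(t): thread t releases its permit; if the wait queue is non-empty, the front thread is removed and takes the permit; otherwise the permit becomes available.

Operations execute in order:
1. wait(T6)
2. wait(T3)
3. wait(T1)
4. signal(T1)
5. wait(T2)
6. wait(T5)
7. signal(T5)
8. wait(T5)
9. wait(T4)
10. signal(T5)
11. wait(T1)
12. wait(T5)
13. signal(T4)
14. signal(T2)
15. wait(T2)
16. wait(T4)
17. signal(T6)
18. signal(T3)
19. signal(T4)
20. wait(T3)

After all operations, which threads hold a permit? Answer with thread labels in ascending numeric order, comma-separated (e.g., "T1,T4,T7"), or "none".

Answer: T1,T2,T3,T5

Derivation:
Step 1: wait(T6) -> count=3 queue=[] holders={T6}
Step 2: wait(T3) -> count=2 queue=[] holders={T3,T6}
Step 3: wait(T1) -> count=1 queue=[] holders={T1,T3,T6}
Step 4: signal(T1) -> count=2 queue=[] holders={T3,T6}
Step 5: wait(T2) -> count=1 queue=[] holders={T2,T3,T6}
Step 6: wait(T5) -> count=0 queue=[] holders={T2,T3,T5,T6}
Step 7: signal(T5) -> count=1 queue=[] holders={T2,T3,T6}
Step 8: wait(T5) -> count=0 queue=[] holders={T2,T3,T5,T6}
Step 9: wait(T4) -> count=0 queue=[T4] holders={T2,T3,T5,T6}
Step 10: signal(T5) -> count=0 queue=[] holders={T2,T3,T4,T6}
Step 11: wait(T1) -> count=0 queue=[T1] holders={T2,T3,T4,T6}
Step 12: wait(T5) -> count=0 queue=[T1,T5] holders={T2,T3,T4,T6}
Step 13: signal(T4) -> count=0 queue=[T5] holders={T1,T2,T3,T6}
Step 14: signal(T2) -> count=0 queue=[] holders={T1,T3,T5,T6}
Step 15: wait(T2) -> count=0 queue=[T2] holders={T1,T3,T5,T6}
Step 16: wait(T4) -> count=0 queue=[T2,T4] holders={T1,T3,T5,T6}
Step 17: signal(T6) -> count=0 queue=[T4] holders={T1,T2,T3,T5}
Step 18: signal(T3) -> count=0 queue=[] holders={T1,T2,T4,T5}
Step 19: signal(T4) -> count=1 queue=[] holders={T1,T2,T5}
Step 20: wait(T3) -> count=0 queue=[] holders={T1,T2,T3,T5}
Final holders: T1,T2,T3,T5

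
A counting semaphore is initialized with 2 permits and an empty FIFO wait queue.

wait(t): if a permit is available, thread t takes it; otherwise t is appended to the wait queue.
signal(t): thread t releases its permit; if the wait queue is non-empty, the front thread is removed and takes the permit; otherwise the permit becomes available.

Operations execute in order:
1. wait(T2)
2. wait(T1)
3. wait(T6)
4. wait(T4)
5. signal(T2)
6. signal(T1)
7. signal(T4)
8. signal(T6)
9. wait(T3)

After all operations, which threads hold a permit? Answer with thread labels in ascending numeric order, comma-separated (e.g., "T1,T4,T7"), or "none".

Step 1: wait(T2) -> count=1 queue=[] holders={T2}
Step 2: wait(T1) -> count=0 queue=[] holders={T1,T2}
Step 3: wait(T6) -> count=0 queue=[T6] holders={T1,T2}
Step 4: wait(T4) -> count=0 queue=[T6,T4] holders={T1,T2}
Step 5: signal(T2) -> count=0 queue=[T4] holders={T1,T6}
Step 6: signal(T1) -> count=0 queue=[] holders={T4,T6}
Step 7: signal(T4) -> count=1 queue=[] holders={T6}
Step 8: signal(T6) -> count=2 queue=[] holders={none}
Step 9: wait(T3) -> count=1 queue=[] holders={T3}
Final holders: T3

Answer: T3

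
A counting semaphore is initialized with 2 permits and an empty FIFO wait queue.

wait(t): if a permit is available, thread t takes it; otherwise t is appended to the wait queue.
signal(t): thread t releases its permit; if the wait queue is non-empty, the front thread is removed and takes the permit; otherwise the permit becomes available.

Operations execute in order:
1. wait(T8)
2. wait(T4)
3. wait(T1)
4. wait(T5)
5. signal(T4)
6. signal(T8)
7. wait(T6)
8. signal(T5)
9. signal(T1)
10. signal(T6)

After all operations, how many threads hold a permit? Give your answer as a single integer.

Step 1: wait(T8) -> count=1 queue=[] holders={T8}
Step 2: wait(T4) -> count=0 queue=[] holders={T4,T8}
Step 3: wait(T1) -> count=0 queue=[T1] holders={T4,T8}
Step 4: wait(T5) -> count=0 queue=[T1,T5] holders={T4,T8}
Step 5: signal(T4) -> count=0 queue=[T5] holders={T1,T8}
Step 6: signal(T8) -> count=0 queue=[] holders={T1,T5}
Step 7: wait(T6) -> count=0 queue=[T6] holders={T1,T5}
Step 8: signal(T5) -> count=0 queue=[] holders={T1,T6}
Step 9: signal(T1) -> count=1 queue=[] holders={T6}
Step 10: signal(T6) -> count=2 queue=[] holders={none}
Final holders: {none} -> 0 thread(s)

Answer: 0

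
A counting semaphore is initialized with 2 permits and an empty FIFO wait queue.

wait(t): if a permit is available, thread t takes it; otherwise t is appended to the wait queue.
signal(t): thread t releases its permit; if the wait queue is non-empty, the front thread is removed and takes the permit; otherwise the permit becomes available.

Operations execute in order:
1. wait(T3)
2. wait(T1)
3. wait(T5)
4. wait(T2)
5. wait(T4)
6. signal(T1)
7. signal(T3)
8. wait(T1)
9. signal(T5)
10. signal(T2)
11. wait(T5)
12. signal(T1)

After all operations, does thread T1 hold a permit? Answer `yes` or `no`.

Step 1: wait(T3) -> count=1 queue=[] holders={T3}
Step 2: wait(T1) -> count=0 queue=[] holders={T1,T3}
Step 3: wait(T5) -> count=0 queue=[T5] holders={T1,T3}
Step 4: wait(T2) -> count=0 queue=[T5,T2] holders={T1,T3}
Step 5: wait(T4) -> count=0 queue=[T5,T2,T4] holders={T1,T3}
Step 6: signal(T1) -> count=0 queue=[T2,T4] holders={T3,T5}
Step 7: signal(T3) -> count=0 queue=[T4] holders={T2,T5}
Step 8: wait(T1) -> count=0 queue=[T4,T1] holders={T2,T5}
Step 9: signal(T5) -> count=0 queue=[T1] holders={T2,T4}
Step 10: signal(T2) -> count=0 queue=[] holders={T1,T4}
Step 11: wait(T5) -> count=0 queue=[T5] holders={T1,T4}
Step 12: signal(T1) -> count=0 queue=[] holders={T4,T5}
Final holders: {T4,T5} -> T1 not in holders

Answer: no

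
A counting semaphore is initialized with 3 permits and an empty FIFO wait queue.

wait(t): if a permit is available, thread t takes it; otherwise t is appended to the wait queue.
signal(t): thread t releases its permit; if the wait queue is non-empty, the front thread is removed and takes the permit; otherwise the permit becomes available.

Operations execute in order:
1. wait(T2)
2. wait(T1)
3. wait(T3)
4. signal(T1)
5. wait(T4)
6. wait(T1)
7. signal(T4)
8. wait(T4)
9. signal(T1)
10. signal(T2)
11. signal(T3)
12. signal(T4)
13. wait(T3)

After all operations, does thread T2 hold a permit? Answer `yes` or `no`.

Answer: no

Derivation:
Step 1: wait(T2) -> count=2 queue=[] holders={T2}
Step 2: wait(T1) -> count=1 queue=[] holders={T1,T2}
Step 3: wait(T3) -> count=0 queue=[] holders={T1,T2,T3}
Step 4: signal(T1) -> count=1 queue=[] holders={T2,T3}
Step 5: wait(T4) -> count=0 queue=[] holders={T2,T3,T4}
Step 6: wait(T1) -> count=0 queue=[T1] holders={T2,T3,T4}
Step 7: signal(T4) -> count=0 queue=[] holders={T1,T2,T3}
Step 8: wait(T4) -> count=0 queue=[T4] holders={T1,T2,T3}
Step 9: signal(T1) -> count=0 queue=[] holders={T2,T3,T4}
Step 10: signal(T2) -> count=1 queue=[] holders={T3,T4}
Step 11: signal(T3) -> count=2 queue=[] holders={T4}
Step 12: signal(T4) -> count=3 queue=[] holders={none}
Step 13: wait(T3) -> count=2 queue=[] holders={T3}
Final holders: {T3} -> T2 not in holders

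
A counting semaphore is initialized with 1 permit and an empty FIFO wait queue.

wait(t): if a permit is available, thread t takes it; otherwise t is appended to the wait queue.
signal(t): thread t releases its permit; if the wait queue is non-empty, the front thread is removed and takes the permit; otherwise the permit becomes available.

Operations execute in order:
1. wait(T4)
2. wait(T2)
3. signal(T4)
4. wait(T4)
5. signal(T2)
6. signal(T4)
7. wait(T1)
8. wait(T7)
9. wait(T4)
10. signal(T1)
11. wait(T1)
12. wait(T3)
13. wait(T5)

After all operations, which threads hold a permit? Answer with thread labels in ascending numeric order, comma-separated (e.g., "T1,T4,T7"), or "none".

Step 1: wait(T4) -> count=0 queue=[] holders={T4}
Step 2: wait(T2) -> count=0 queue=[T2] holders={T4}
Step 3: signal(T4) -> count=0 queue=[] holders={T2}
Step 4: wait(T4) -> count=0 queue=[T4] holders={T2}
Step 5: signal(T2) -> count=0 queue=[] holders={T4}
Step 6: signal(T4) -> count=1 queue=[] holders={none}
Step 7: wait(T1) -> count=0 queue=[] holders={T1}
Step 8: wait(T7) -> count=0 queue=[T7] holders={T1}
Step 9: wait(T4) -> count=0 queue=[T7,T4] holders={T1}
Step 10: signal(T1) -> count=0 queue=[T4] holders={T7}
Step 11: wait(T1) -> count=0 queue=[T4,T1] holders={T7}
Step 12: wait(T3) -> count=0 queue=[T4,T1,T3] holders={T7}
Step 13: wait(T5) -> count=0 queue=[T4,T1,T3,T5] holders={T7}
Final holders: T7

Answer: T7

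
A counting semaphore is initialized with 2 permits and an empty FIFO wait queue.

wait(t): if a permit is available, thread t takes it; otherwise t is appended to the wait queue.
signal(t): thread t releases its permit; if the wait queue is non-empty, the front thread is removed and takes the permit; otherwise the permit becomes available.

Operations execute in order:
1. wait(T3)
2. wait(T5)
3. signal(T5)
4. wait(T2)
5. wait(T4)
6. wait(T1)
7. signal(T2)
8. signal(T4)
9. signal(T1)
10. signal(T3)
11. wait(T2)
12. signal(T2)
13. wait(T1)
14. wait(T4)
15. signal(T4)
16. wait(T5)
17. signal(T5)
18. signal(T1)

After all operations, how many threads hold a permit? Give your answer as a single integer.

Step 1: wait(T3) -> count=1 queue=[] holders={T3}
Step 2: wait(T5) -> count=0 queue=[] holders={T3,T5}
Step 3: signal(T5) -> count=1 queue=[] holders={T3}
Step 4: wait(T2) -> count=0 queue=[] holders={T2,T3}
Step 5: wait(T4) -> count=0 queue=[T4] holders={T2,T3}
Step 6: wait(T1) -> count=0 queue=[T4,T1] holders={T2,T3}
Step 7: signal(T2) -> count=0 queue=[T1] holders={T3,T4}
Step 8: signal(T4) -> count=0 queue=[] holders={T1,T3}
Step 9: signal(T1) -> count=1 queue=[] holders={T3}
Step 10: signal(T3) -> count=2 queue=[] holders={none}
Step 11: wait(T2) -> count=1 queue=[] holders={T2}
Step 12: signal(T2) -> count=2 queue=[] holders={none}
Step 13: wait(T1) -> count=1 queue=[] holders={T1}
Step 14: wait(T4) -> count=0 queue=[] holders={T1,T4}
Step 15: signal(T4) -> count=1 queue=[] holders={T1}
Step 16: wait(T5) -> count=0 queue=[] holders={T1,T5}
Step 17: signal(T5) -> count=1 queue=[] holders={T1}
Step 18: signal(T1) -> count=2 queue=[] holders={none}
Final holders: {none} -> 0 thread(s)

Answer: 0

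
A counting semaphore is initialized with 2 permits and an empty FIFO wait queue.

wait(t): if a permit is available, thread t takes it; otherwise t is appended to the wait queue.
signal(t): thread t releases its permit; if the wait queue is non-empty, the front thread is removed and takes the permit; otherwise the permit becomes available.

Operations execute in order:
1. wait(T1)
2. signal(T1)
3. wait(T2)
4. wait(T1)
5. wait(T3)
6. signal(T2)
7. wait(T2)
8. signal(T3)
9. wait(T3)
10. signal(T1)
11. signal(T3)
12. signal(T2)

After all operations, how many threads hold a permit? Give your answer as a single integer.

Answer: 0

Derivation:
Step 1: wait(T1) -> count=1 queue=[] holders={T1}
Step 2: signal(T1) -> count=2 queue=[] holders={none}
Step 3: wait(T2) -> count=1 queue=[] holders={T2}
Step 4: wait(T1) -> count=0 queue=[] holders={T1,T2}
Step 5: wait(T3) -> count=0 queue=[T3] holders={T1,T2}
Step 6: signal(T2) -> count=0 queue=[] holders={T1,T3}
Step 7: wait(T2) -> count=0 queue=[T2] holders={T1,T3}
Step 8: signal(T3) -> count=0 queue=[] holders={T1,T2}
Step 9: wait(T3) -> count=0 queue=[T3] holders={T1,T2}
Step 10: signal(T1) -> count=0 queue=[] holders={T2,T3}
Step 11: signal(T3) -> count=1 queue=[] holders={T2}
Step 12: signal(T2) -> count=2 queue=[] holders={none}
Final holders: {none} -> 0 thread(s)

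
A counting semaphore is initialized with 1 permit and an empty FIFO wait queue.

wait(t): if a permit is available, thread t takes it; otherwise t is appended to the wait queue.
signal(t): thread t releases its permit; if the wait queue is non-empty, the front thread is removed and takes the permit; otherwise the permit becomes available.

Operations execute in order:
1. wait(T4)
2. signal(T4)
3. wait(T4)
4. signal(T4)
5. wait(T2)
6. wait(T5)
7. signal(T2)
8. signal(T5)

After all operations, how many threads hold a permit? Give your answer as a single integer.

Answer: 0

Derivation:
Step 1: wait(T4) -> count=0 queue=[] holders={T4}
Step 2: signal(T4) -> count=1 queue=[] holders={none}
Step 3: wait(T4) -> count=0 queue=[] holders={T4}
Step 4: signal(T4) -> count=1 queue=[] holders={none}
Step 5: wait(T2) -> count=0 queue=[] holders={T2}
Step 6: wait(T5) -> count=0 queue=[T5] holders={T2}
Step 7: signal(T2) -> count=0 queue=[] holders={T5}
Step 8: signal(T5) -> count=1 queue=[] holders={none}
Final holders: {none} -> 0 thread(s)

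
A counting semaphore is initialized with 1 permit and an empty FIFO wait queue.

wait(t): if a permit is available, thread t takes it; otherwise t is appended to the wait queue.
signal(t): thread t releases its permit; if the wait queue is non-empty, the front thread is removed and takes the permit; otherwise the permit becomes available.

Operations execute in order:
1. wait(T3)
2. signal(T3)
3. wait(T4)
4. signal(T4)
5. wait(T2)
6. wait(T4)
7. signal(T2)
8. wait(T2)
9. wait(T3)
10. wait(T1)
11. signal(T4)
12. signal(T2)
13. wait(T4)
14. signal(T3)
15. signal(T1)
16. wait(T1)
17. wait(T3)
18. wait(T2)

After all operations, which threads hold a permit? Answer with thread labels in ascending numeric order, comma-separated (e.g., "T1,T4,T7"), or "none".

Step 1: wait(T3) -> count=0 queue=[] holders={T3}
Step 2: signal(T3) -> count=1 queue=[] holders={none}
Step 3: wait(T4) -> count=0 queue=[] holders={T4}
Step 4: signal(T4) -> count=1 queue=[] holders={none}
Step 5: wait(T2) -> count=0 queue=[] holders={T2}
Step 6: wait(T4) -> count=0 queue=[T4] holders={T2}
Step 7: signal(T2) -> count=0 queue=[] holders={T4}
Step 8: wait(T2) -> count=0 queue=[T2] holders={T4}
Step 9: wait(T3) -> count=0 queue=[T2,T3] holders={T4}
Step 10: wait(T1) -> count=0 queue=[T2,T3,T1] holders={T4}
Step 11: signal(T4) -> count=0 queue=[T3,T1] holders={T2}
Step 12: signal(T2) -> count=0 queue=[T1] holders={T3}
Step 13: wait(T4) -> count=0 queue=[T1,T4] holders={T3}
Step 14: signal(T3) -> count=0 queue=[T4] holders={T1}
Step 15: signal(T1) -> count=0 queue=[] holders={T4}
Step 16: wait(T1) -> count=0 queue=[T1] holders={T4}
Step 17: wait(T3) -> count=0 queue=[T1,T3] holders={T4}
Step 18: wait(T2) -> count=0 queue=[T1,T3,T2] holders={T4}
Final holders: T4

Answer: T4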